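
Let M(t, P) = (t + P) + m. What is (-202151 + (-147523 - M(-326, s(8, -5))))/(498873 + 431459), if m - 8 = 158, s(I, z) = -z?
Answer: -349519/930332 ≈ -0.37569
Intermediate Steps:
m = 166 (m = 8 + 158 = 166)
M(t, P) = 166 + P + t (M(t, P) = (t + P) + 166 = (P + t) + 166 = 166 + P + t)
(-202151 + (-147523 - M(-326, s(8, -5))))/(498873 + 431459) = (-202151 + (-147523 - (166 - 1*(-5) - 326)))/(498873 + 431459) = (-202151 + (-147523 - (166 + 5 - 326)))/930332 = (-202151 + (-147523 - 1*(-155)))*(1/930332) = (-202151 + (-147523 + 155))*(1/930332) = (-202151 - 147368)*(1/930332) = -349519*1/930332 = -349519/930332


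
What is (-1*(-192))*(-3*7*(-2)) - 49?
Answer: 8015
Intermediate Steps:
(-1*(-192))*(-3*7*(-2)) - 49 = 192*(-21*(-2)) - 49 = 192*42 - 49 = 8064 - 49 = 8015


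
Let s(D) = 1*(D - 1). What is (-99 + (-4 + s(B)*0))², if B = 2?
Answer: 10609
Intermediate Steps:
s(D) = -1 + D (s(D) = 1*(-1 + D) = -1 + D)
(-99 + (-4 + s(B)*0))² = (-99 + (-4 + (-1 + 2)*0))² = (-99 + (-4 + 1*0))² = (-99 + (-4 + 0))² = (-99 - 4)² = (-103)² = 10609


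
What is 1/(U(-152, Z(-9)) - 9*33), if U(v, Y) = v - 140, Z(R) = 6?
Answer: -1/589 ≈ -0.0016978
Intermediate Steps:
U(v, Y) = -140 + v
1/(U(-152, Z(-9)) - 9*33) = 1/((-140 - 152) - 9*33) = 1/(-292 - 297) = 1/(-589) = -1/589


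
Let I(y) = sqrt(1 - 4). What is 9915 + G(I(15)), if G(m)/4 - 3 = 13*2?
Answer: 10031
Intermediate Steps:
I(y) = I*sqrt(3) (I(y) = sqrt(-3) = I*sqrt(3))
G(m) = 116 (G(m) = 12 + 4*(13*2) = 12 + 4*26 = 12 + 104 = 116)
9915 + G(I(15)) = 9915 + 116 = 10031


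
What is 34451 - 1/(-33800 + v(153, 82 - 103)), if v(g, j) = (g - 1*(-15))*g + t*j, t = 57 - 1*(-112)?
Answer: 401181896/11645 ≈ 34451.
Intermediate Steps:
t = 169 (t = 57 + 112 = 169)
v(g, j) = 169*j + g*(15 + g) (v(g, j) = (g - 1*(-15))*g + 169*j = (g + 15)*g + 169*j = (15 + g)*g + 169*j = g*(15 + g) + 169*j = 169*j + g*(15 + g))
34451 - 1/(-33800 + v(153, 82 - 103)) = 34451 - 1/(-33800 + (153**2 + 15*153 + 169*(82 - 103))) = 34451 - 1/(-33800 + (23409 + 2295 + 169*(-21))) = 34451 - 1/(-33800 + (23409 + 2295 - 3549)) = 34451 - 1/(-33800 + 22155) = 34451 - 1/(-11645) = 34451 - 1*(-1/11645) = 34451 + 1/11645 = 401181896/11645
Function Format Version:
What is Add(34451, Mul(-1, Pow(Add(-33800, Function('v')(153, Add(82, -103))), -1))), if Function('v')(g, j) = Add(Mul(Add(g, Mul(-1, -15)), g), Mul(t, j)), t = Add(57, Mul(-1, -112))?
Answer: Rational(401181896, 11645) ≈ 34451.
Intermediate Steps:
t = 169 (t = Add(57, 112) = 169)
Function('v')(g, j) = Add(Mul(169, j), Mul(g, Add(15, g))) (Function('v')(g, j) = Add(Mul(Add(g, Mul(-1, -15)), g), Mul(169, j)) = Add(Mul(Add(g, 15), g), Mul(169, j)) = Add(Mul(Add(15, g), g), Mul(169, j)) = Add(Mul(g, Add(15, g)), Mul(169, j)) = Add(Mul(169, j), Mul(g, Add(15, g))))
Add(34451, Mul(-1, Pow(Add(-33800, Function('v')(153, Add(82, -103))), -1))) = Add(34451, Mul(-1, Pow(Add(-33800, Add(Pow(153, 2), Mul(15, 153), Mul(169, Add(82, -103)))), -1))) = Add(34451, Mul(-1, Pow(Add(-33800, Add(23409, 2295, Mul(169, -21))), -1))) = Add(34451, Mul(-1, Pow(Add(-33800, Add(23409, 2295, -3549)), -1))) = Add(34451, Mul(-1, Pow(Add(-33800, 22155), -1))) = Add(34451, Mul(-1, Pow(-11645, -1))) = Add(34451, Mul(-1, Rational(-1, 11645))) = Add(34451, Rational(1, 11645)) = Rational(401181896, 11645)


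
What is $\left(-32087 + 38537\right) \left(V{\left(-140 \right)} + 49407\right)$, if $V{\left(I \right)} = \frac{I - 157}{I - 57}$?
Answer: $\frac{62780920200}{197} \approx 3.1868 \cdot 10^{8}$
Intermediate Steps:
$V{\left(I \right)} = \frac{-157 + I}{-57 + I}$
$\left(-32087 + 38537\right) \left(V{\left(-140 \right)} + 49407\right) = \left(-32087 + 38537\right) \left(\frac{-157 - 140}{-57 - 140} + 49407\right) = 6450 \left(\frac{1}{-197} \left(-297\right) + 49407\right) = 6450 \left(\left(- \frac{1}{197}\right) \left(-297\right) + 49407\right) = 6450 \left(\frac{297}{197} + 49407\right) = 6450 \cdot \frac{9733476}{197} = \frac{62780920200}{197}$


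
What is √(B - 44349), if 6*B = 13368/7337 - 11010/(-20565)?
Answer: I*√4487370533897157434/10059027 ≈ 210.59*I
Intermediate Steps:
B = 11856443/30177081 (B = (13368/7337 - 11010/(-20565))/6 = (13368*(1/7337) - 11010*(-1/20565))/6 = (13368/7337 + 734/1371)/6 = (⅙)*(23712886/10059027) = 11856443/30177081 ≈ 0.39290)
√(B - 44349) = √(11856443/30177081 - 44349) = √(-1338311508826/30177081) = I*√4487370533897157434/10059027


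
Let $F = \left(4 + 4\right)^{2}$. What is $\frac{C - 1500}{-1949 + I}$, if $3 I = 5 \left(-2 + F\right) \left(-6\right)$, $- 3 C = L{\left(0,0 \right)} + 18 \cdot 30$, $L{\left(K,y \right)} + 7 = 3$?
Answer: $\frac{5036}{7707} \approx 0.65343$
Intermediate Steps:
$L{\left(K,y \right)} = -4$ ($L{\left(K,y \right)} = -7 + 3 = -4$)
$F = 64$ ($F = 8^{2} = 64$)
$C = - \frac{536}{3}$ ($C = - \frac{-4 + 18 \cdot 30}{3} = - \frac{-4 + 540}{3} = \left(- \frac{1}{3}\right) 536 = - \frac{536}{3} \approx -178.67$)
$I = -620$ ($I = \frac{5 \left(-2 + 64\right) \left(-6\right)}{3} = \frac{5 \cdot 62 \left(-6\right)}{3} = \frac{310 \left(-6\right)}{3} = \frac{1}{3} \left(-1860\right) = -620$)
$\frac{C - 1500}{-1949 + I} = \frac{- \frac{536}{3} - 1500}{-1949 - 620} = - \frac{5036}{3 \left(-2569\right)} = \left(- \frac{5036}{3}\right) \left(- \frac{1}{2569}\right) = \frac{5036}{7707}$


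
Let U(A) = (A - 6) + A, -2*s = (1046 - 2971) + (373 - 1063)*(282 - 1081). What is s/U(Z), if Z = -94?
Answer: 549385/388 ≈ 1415.9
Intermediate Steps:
s = -549385/2 (s = -((1046 - 2971) + (373 - 1063)*(282 - 1081))/2 = -(-1925 - 690*(-799))/2 = -(-1925 + 551310)/2 = -½*549385 = -549385/2 ≈ -2.7469e+5)
U(A) = -6 + 2*A (U(A) = (-6 + A) + A = -6 + 2*A)
s/U(Z) = -549385/(2*(-6 + 2*(-94))) = -549385/(2*(-6 - 188)) = -549385/2/(-194) = -549385/2*(-1/194) = 549385/388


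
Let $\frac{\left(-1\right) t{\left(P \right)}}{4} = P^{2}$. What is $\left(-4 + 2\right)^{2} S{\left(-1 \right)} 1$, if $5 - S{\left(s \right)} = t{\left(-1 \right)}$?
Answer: $36$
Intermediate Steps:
$t{\left(P \right)} = - 4 P^{2}$
$S{\left(s \right)} = 9$ ($S{\left(s \right)} = 5 - - 4 \left(-1\right)^{2} = 5 - \left(-4\right) 1 = 5 - -4 = 5 + 4 = 9$)
$\left(-4 + 2\right)^{2} S{\left(-1 \right)} 1 = \left(-4 + 2\right)^{2} \cdot 9 \cdot 1 = \left(-2\right)^{2} \cdot 9 \cdot 1 = 4 \cdot 9 \cdot 1 = 36 \cdot 1 = 36$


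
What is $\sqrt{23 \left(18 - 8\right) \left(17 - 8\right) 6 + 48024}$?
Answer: $6 \sqrt{1679} \approx 245.85$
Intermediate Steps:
$\sqrt{23 \left(18 - 8\right) \left(17 - 8\right) 6 + 48024} = \sqrt{23 \cdot 10 \cdot 9 \cdot 6 + 48024} = \sqrt{23 \cdot 90 \cdot 6 + 48024} = \sqrt{2070 \cdot 6 + 48024} = \sqrt{12420 + 48024} = \sqrt{60444} = 6 \sqrt{1679}$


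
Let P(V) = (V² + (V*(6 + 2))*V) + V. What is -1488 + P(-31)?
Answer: 7130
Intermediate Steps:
P(V) = V + 9*V² (P(V) = (V² + (V*8)*V) + V = (V² + (8*V)*V) + V = (V² + 8*V²) + V = 9*V² + V = V + 9*V²)
-1488 + P(-31) = -1488 - 31*(1 + 9*(-31)) = -1488 - 31*(1 - 279) = -1488 - 31*(-278) = -1488 + 8618 = 7130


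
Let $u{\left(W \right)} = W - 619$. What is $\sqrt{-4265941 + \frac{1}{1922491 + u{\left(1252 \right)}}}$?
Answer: $\frac{i \sqrt{3944295361526712423}}{961562} \approx 2065.4 i$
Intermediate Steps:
$u{\left(W \right)} = -619 + W$ ($u{\left(W \right)} = W - 619 = -619 + W$)
$\sqrt{-4265941 + \frac{1}{1922491 + u{\left(1252 \right)}}} = \sqrt{-4265941 + \frac{1}{1922491 + \left(-619 + 1252\right)}} = \sqrt{-4265941 + \frac{1}{1922491 + 633}} = \sqrt{-4265941 + \frac{1}{1923124}} = \sqrt{- \frac{8203933519683}{1923124}} = \frac{i \sqrt{3944295361526712423}}{961562}$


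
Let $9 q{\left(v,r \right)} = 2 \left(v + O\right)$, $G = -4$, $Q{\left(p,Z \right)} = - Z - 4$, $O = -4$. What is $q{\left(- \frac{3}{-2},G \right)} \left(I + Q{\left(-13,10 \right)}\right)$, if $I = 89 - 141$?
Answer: $\frac{110}{3} \approx 36.667$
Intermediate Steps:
$Q{\left(p,Z \right)} = -4 - Z$
$q{\left(v,r \right)} = - \frac{8}{9} + \frac{2 v}{9}$ ($q{\left(v,r \right)} = \frac{2 \left(v - 4\right)}{9} = \frac{2 \left(-4 + v\right)}{9} = \frac{-8 + 2 v}{9} = - \frac{8}{9} + \frac{2 v}{9}$)
$I = -52$ ($I = 89 - 141 = -52$)
$q{\left(- \frac{3}{-2},G \right)} \left(I + Q{\left(-13,10 \right)}\right) = \left(- \frac{8}{9} + \frac{2 \left(- \frac{3}{-2}\right)}{9}\right) \left(-52 - 14\right) = \left(- \frac{8}{9} + \frac{2 \left(\left(-3\right) \left(- \frac{1}{2}\right)\right)}{9}\right) \left(-52 - 14\right) = \left(- \frac{8}{9} + \frac{2}{9} \cdot \frac{3}{2}\right) \left(-52 - 14\right) = \left(- \frac{8}{9} + \frac{1}{3}\right) \left(-66\right) = \left(- \frac{5}{9}\right) \left(-66\right) = \frac{110}{3}$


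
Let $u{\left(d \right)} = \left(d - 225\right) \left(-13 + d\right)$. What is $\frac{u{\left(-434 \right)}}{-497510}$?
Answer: $- \frac{294573}{497510} \approx -0.59209$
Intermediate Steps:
$u{\left(d \right)} = \left(-225 + d\right) \left(-13 + d\right)$
$\frac{u{\left(-434 \right)}}{-497510} = \frac{2925 + \left(-434\right)^{2} - -103292}{-497510} = \left(2925 + 188356 + 103292\right) \left(- \frac{1}{497510}\right) = 294573 \left(- \frac{1}{497510}\right) = - \frac{294573}{497510}$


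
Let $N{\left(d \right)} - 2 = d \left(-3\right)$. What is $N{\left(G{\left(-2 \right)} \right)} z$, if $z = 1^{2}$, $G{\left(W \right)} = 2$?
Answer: $-4$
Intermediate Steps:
$z = 1$
$N{\left(d \right)} = 2 - 3 d$ ($N{\left(d \right)} = 2 + d \left(-3\right) = 2 - 3 d$)
$N{\left(G{\left(-2 \right)} \right)} z = \left(2 - 6\right) 1 = \left(-4\right) 1 = -4$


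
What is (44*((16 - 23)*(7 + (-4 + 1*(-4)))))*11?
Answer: 3388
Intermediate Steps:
(44*((16 - 23)*(7 + (-4 + 1*(-4)))))*11 = (44*(-7*(7 + (-4 - 4))))*11 = (44*(-7*(7 - 8)))*11 = (44*(-7*(-1)))*11 = (44*7)*11 = 308*11 = 3388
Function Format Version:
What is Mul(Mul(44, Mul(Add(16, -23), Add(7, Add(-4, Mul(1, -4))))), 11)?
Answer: 3388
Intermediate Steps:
Mul(Mul(44, Mul(Add(16, -23), Add(7, Add(-4, Mul(1, -4))))), 11) = Mul(Mul(44, Mul(-7, Add(7, Add(-4, -4)))), 11) = Mul(Mul(44, Mul(-7, Add(7, -8))), 11) = Mul(Mul(44, Mul(-7, -1)), 11) = Mul(Mul(44, 7), 11) = Mul(308, 11) = 3388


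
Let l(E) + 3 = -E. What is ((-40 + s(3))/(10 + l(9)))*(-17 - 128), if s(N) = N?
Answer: -5365/2 ≈ -2682.5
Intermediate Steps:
l(E) = -3 - E
((-40 + s(3))/(10 + l(9)))*(-17 - 128) = ((-40 + 3)/(10 + (-3 - 1*9)))*(-17 - 128) = -37/(10 + (-3 - 9))*(-145) = -37/(10 - 12)*(-145) = -37/(-2)*(-145) = -37*(-½)*(-145) = (37/2)*(-145) = -5365/2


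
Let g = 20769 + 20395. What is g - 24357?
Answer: 16807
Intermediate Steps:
g = 41164
g - 24357 = 41164 - 24357 = 16807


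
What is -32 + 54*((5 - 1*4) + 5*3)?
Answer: 832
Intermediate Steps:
-32 + 54*((5 - 1*4) + 5*3) = -32 + 54*((5 - 4) + 15) = -32 + 54*(1 + 15) = -32 + 54*16 = -32 + 864 = 832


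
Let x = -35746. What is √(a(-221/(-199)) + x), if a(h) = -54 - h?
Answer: I*√1417759779/199 ≈ 189.21*I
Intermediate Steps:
√(a(-221/(-199)) + x) = √((-54 - (-221)/(-199)) - 35746) = √((-54 - (-221)*(-1)/199) - 35746) = √((-54 - 1*221/199) - 35746) = √((-54 - 221/199) - 35746) = √(-10967/199 - 35746) = √(-7124421/199) = I*√1417759779/199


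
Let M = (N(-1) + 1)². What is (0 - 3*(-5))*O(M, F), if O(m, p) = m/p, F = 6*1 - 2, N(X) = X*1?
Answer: 0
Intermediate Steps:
N(X) = X
F = 4 (F = 6 - 2 = 4)
M = 0 (M = (-1 + 1)² = 0² = 0)
(0 - 3*(-5))*O(M, F) = (0 - 3*(-5))*(0/4) = (0 + 15)*(0*(¼)) = 15*0 = 0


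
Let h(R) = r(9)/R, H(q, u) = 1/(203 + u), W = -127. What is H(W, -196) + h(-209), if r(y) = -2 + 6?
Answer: 181/1463 ≈ 0.12372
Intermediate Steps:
r(y) = 4
h(R) = 4/R
H(W, -196) + h(-209) = 1/(203 - 196) + 4/(-209) = 1/7 + 4*(-1/209) = 1/7 - 4/209 = 181/1463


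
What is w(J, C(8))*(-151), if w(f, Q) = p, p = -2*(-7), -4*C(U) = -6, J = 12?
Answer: -2114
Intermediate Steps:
C(U) = 3/2 (C(U) = -¼*(-6) = 3/2)
p = 14
w(f, Q) = 14
w(J, C(8))*(-151) = 14*(-151) = -2114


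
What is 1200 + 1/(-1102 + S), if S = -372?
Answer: 1768799/1474 ≈ 1200.0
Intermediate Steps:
1200 + 1/(-1102 + S) = 1200 + 1/(-1102 - 372) = 1200 + 1/(-1474) = 1200 - 1/1474 = 1768799/1474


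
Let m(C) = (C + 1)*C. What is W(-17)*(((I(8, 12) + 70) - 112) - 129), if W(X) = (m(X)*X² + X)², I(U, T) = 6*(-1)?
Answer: -1093248514737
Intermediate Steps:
m(C) = C*(1 + C) (m(C) = (1 + C)*C = C*(1 + C))
I(U, T) = -6
W(X) = (X + X³*(1 + X))² (W(X) = ((X*(1 + X))*X² + X)² = (X³*(1 + X) + X)² = (X + X³*(1 + X))²)
W(-17)*(((I(8, 12) + 70) - 112) - 129) = ((-17)²*(1 + (-17)²*(1 - 17))²)*(((-6 + 70) - 112) - 129) = (289*(1 + 289*(-16))²)*((64 - 112) - 129) = (289*(1 - 4624)²)*(-48 - 129) = (289*(-4623)²)*(-177) = (289*21372129)*(-177) = 6176545281*(-177) = -1093248514737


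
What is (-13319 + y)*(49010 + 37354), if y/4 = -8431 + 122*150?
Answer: 2259023148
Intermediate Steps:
y = 39476 (y = 4*(-8431 + 122*150) = 4*(-8431 + 18300) = 4*9869 = 39476)
(-13319 + y)*(49010 + 37354) = (-13319 + 39476)*(49010 + 37354) = 26157*86364 = 2259023148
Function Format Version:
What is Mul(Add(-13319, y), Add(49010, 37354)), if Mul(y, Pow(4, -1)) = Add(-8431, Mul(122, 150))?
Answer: 2259023148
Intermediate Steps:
y = 39476 (y = Mul(4, Add(-8431, Mul(122, 150))) = Mul(4, Add(-8431, 18300)) = Mul(4, 9869) = 39476)
Mul(Add(-13319, y), Add(49010, 37354)) = Mul(Add(-13319, 39476), Add(49010, 37354)) = Mul(26157, 86364) = 2259023148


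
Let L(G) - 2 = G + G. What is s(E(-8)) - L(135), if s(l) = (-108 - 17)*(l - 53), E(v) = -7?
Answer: 7228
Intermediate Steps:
s(l) = 6625 - 125*l (s(l) = -125*(-53 + l) = 6625 - 125*l)
L(G) = 2 + 2*G (L(G) = 2 + (G + G) = 2 + 2*G)
s(E(-8)) - L(135) = (6625 - 125*(-7)) - (2 + 2*135) = (6625 + 875) - (2 + 270) = 7500 - 1*272 = 7500 - 272 = 7228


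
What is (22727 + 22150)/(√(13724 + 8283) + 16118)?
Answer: 723327486/259767917 - 44877*√22007/259767917 ≈ 2.7589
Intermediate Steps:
(22727 + 22150)/(√(13724 + 8283) + 16118) = 44877/(√22007 + 16118) = 44877/(16118 + √22007)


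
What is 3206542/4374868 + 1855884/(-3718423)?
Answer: 1902015999977/8133804896582 ≈ 0.23384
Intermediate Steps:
3206542/4374868 + 1855884/(-3718423) = 3206542*(1/4374868) + 1855884*(-1/3718423) = 1603271/2187434 - 1855884/3718423 = 1902015999977/8133804896582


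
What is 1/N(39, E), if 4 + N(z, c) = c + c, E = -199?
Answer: -1/402 ≈ -0.0024876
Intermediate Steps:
N(z, c) = -4 + 2*c (N(z, c) = -4 + (c + c) = -4 + 2*c)
1/N(39, E) = 1/(-4 + 2*(-199)) = 1/(-4 - 398) = 1/(-402) = -1/402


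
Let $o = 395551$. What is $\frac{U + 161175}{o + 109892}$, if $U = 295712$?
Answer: $\frac{456887}{505443} \approx 0.90393$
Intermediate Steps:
$\frac{U + 161175}{o + 109892} = \frac{295712 + 161175}{395551 + 109892} = \frac{456887}{505443}$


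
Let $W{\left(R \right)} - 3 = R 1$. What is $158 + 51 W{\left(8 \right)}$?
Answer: $719$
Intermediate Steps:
$W{\left(R \right)} = 3 + R$ ($W{\left(R \right)} = 3 + R 1 = 3 + R$)
$158 + 51 W{\left(8 \right)} = 158 + 51 \left(3 + 8\right) = 158 + 51 \cdot 11 = 158 + 561 = 719$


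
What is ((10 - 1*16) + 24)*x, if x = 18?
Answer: 324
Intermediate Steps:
((10 - 1*16) + 24)*x = ((10 - 1*16) + 24)*18 = ((10 - 16) + 24)*18 = (-6 + 24)*18 = 18*18 = 324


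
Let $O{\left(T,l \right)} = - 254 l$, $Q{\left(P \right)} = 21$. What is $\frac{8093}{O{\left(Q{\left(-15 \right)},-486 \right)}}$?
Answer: $\frac{8093}{123444} \approx 0.06556$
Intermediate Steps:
$\frac{8093}{O{\left(Q{\left(-15 \right)},-486 \right)}} = \frac{8093}{\left(-254\right) \left(-486\right)} = \frac{8093}{123444}$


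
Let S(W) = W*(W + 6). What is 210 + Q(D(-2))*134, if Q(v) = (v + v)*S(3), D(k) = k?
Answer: -14262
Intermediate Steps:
S(W) = W*(6 + W)
Q(v) = 54*v (Q(v) = (v + v)*(3*(6 + 3)) = (2*v)*(3*9) = (2*v)*27 = 54*v)
210 + Q(D(-2))*134 = 210 + (54*(-2))*134 = 210 - 108*134 = 210 - 14472 = -14262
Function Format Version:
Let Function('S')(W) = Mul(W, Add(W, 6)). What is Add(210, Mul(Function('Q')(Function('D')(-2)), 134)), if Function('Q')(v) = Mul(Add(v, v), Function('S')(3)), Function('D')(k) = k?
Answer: -14262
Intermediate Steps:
Function('S')(W) = Mul(W, Add(6, W))
Function('Q')(v) = Mul(54, v) (Function('Q')(v) = Mul(Add(v, v), Mul(3, Add(6, 3))) = Mul(Mul(2, v), Mul(3, 9)) = Mul(Mul(2, v), 27) = Mul(54, v))
Add(210, Mul(Function('Q')(Function('D')(-2)), 134)) = Add(210, Mul(Mul(54, -2), 134)) = Add(210, Mul(-108, 134)) = Add(210, -14472) = -14262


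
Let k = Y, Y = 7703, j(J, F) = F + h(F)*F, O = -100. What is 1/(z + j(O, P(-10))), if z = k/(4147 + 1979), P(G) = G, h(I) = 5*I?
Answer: 6126/3009443 ≈ 0.0020356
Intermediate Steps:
j(J, F) = F + 5*F² (j(J, F) = F + (5*F)*F = F + 5*F²)
k = 7703
z = 7703/6126 (z = 7703/(4147 + 1979) = 7703/6126 ≈ 1.2574)
1/(z + j(O, P(-10))) = 1/(7703/6126 - 10*(1 + 5*(-10))) = 1/(7703/6126 - 10*(1 - 50)) = 1/(7703/6126 - 10*(-49)) = 1/(7703/6126 + 490) = 1/(3009443/6126) = 6126/3009443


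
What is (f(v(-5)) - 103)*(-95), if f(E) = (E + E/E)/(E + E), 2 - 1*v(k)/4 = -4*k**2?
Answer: 7945705/816 ≈ 9737.4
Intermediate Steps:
v(k) = 8 + 16*k**2 (v(k) = 8 - (-16)*k**2 = 8 + 16*k**2)
f(E) = (1 + E)/(2*E) (f(E) = (E + 1)/((2*E)) = (1 + E)*(1/(2*E)) = (1 + E)/(2*E))
(f(v(-5)) - 103)*(-95) = ((1 + (8 + 16*(-5)**2))/(2*(8 + 16*(-5)**2)) - 103)*(-95) = ((1 + (8 + 16*25))/(2*(8 + 16*25)) - 103)*(-95) = ((1 + (8 + 400))/(2*(8 + 400)) - 103)*(-95) = ((1/2)*(1 + 408)/408 - 103)*(-95) = ((1/2)*(1/408)*409 - 103)*(-95) = (409/816 - 103)*(-95) = -83639/816*(-95) = 7945705/816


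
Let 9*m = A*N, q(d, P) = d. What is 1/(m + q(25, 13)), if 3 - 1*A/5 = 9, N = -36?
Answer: 1/145 ≈ 0.0068966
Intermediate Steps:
A = -30 (A = 15 - 5*9 = 15 - 45 = -30)
m = 120 (m = (-30*(-36))/9 = (⅑)*1080 = 120)
1/(m + q(25, 13)) = 1/(120 + 25) = 1/145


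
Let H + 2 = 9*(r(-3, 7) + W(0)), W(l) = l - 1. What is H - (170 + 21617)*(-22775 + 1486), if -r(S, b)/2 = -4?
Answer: 463823504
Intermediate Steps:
W(l) = -1 + l
r(S, b) = 8 (r(S, b) = -2*(-4) = 8)
H = 61 (H = -2 + 9*(8 + (-1 + 0)) = -2 + 9*(8 - 1) = -2 + 9*7 = -2 + 63 = 61)
H - (170 + 21617)*(-22775 + 1486) = 61 - (170 + 21617)*(-22775 + 1486) = 61 - 21787*(-21289) = 61 - 1*(-463823443) = 61 + 463823443 = 463823504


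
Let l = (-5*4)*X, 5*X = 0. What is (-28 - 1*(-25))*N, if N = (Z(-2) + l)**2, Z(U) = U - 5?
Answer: -147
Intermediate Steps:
X = 0 (X = (1/5)*0 = 0)
l = 0 (l = -5*4*0 = -20*0 = 0)
Z(U) = -5 + U
N = 49 (N = ((-5 - 2) + 0)**2 = (-7 + 0)**2 = (-7)**2 = 49)
(-28 - 1*(-25))*N = (-28 - 1*(-25))*49 = (-28 + 25)*49 = -3*49 = -147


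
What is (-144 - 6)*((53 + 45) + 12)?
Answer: -16500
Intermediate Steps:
(-144 - 6)*((53 + 45) + 12) = -150*(98 + 12) = -150*110 = -16500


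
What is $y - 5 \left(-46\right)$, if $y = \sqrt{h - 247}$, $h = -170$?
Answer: $230 + i \sqrt{417} \approx 230.0 + 20.421 i$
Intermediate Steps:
$y = i \sqrt{417}$ ($y = \sqrt{-170 - 247} = \sqrt{-417} = i \sqrt{417} \approx 20.421 i$)
$y - 5 \left(-46\right) = i \sqrt{417} - 5 \left(-46\right) = i \sqrt{417} - -230 = i \sqrt{417} + 230 = 230 + i \sqrt{417}$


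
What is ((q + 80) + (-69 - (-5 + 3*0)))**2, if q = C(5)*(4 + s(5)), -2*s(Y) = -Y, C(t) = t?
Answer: 9409/4 ≈ 2352.3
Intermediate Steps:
s(Y) = Y/2 (s(Y) = -(-1)*Y/2 = Y/2)
q = 65/2 (q = 5*(4 + (1/2)*5) = 5*(4 + 5/2) = 5*(13/2) = 65/2 ≈ 32.500)
((q + 80) + (-69 - (-5 + 3*0)))**2 = ((65/2 + 80) + (-69 - (-5 + 3*0)))**2 = (225/2 + (-69 - (-5 + 0)))**2 = (225/2 + (-69 - 1*(-5)))**2 = (225/2 + (-69 + 5))**2 = (225/2 - 64)**2 = (97/2)**2 = 9409/4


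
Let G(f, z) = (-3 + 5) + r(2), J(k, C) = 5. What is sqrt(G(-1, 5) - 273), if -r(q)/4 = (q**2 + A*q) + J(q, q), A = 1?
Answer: 3*I*sqrt(35) ≈ 17.748*I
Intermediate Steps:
r(q) = -20 - 4*q - 4*q**2 (r(q) = -4*((q**2 + 1*q) + 5) = -4*((q**2 + q) + 5) = -4*((q + q**2) + 5) = -4*(5 + q + q**2) = -20 - 4*q - 4*q**2)
G(f, z) = -42 (G(f, z) = (-3 + 5) + (-20 - 4*2 - 4*2**2) = 2 + (-20 - 8 - 4*4) = 2 + (-20 - 8 - 16) = 2 - 44 = -42)
sqrt(G(-1, 5) - 273) = sqrt(-42 - 273) = sqrt(-315) = 3*I*sqrt(35)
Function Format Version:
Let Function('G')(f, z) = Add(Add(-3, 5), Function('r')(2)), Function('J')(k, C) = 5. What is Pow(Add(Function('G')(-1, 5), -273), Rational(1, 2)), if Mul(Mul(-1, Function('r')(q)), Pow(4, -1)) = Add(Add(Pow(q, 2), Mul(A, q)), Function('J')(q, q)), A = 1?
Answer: Mul(3, I, Pow(35, Rational(1, 2))) ≈ Mul(17.748, I)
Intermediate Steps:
Function('r')(q) = Add(-20, Mul(-4, q), Mul(-4, Pow(q, 2))) (Function('r')(q) = Mul(-4, Add(Add(Pow(q, 2), Mul(1, q)), 5)) = Mul(-4, Add(Add(Pow(q, 2), q), 5)) = Mul(-4, Add(Add(q, Pow(q, 2)), 5)) = Mul(-4, Add(5, q, Pow(q, 2))) = Add(-20, Mul(-4, q), Mul(-4, Pow(q, 2))))
Function('G')(f, z) = -42 (Function('G')(f, z) = Add(Add(-3, 5), Add(-20, Mul(-4, 2), Mul(-4, Pow(2, 2)))) = Add(2, Add(-20, -8, Mul(-4, 4))) = Add(2, Add(-20, -8, -16)) = Add(2, -44) = -42)
Pow(Add(Function('G')(-1, 5), -273), Rational(1, 2)) = Pow(Add(-42, -273), Rational(1, 2)) = Pow(-315, Rational(1, 2)) = Mul(3, I, Pow(35, Rational(1, 2)))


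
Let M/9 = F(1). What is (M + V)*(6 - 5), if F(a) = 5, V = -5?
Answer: 40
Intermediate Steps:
M = 45 (M = 9*5 = 45)
(M + V)*(6 - 5) = (45 - 5)*(6 - 5) = 40*1 = 40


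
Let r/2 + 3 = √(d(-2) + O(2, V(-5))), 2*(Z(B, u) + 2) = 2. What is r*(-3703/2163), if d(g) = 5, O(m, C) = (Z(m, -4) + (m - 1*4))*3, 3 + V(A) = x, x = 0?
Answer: 1058/103 - 2116*I/309 ≈ 10.272 - 6.8479*I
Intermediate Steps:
Z(B, u) = -1 (Z(B, u) = -2 + (½)*2 = -2 + 1 = -1)
V(A) = -3 (V(A) = -3 + 0 = -3)
O(m, C) = -15 + 3*m (O(m, C) = (-1 + (m - 1*4))*3 = (-1 + (m - 4))*3 = (-1 + (-4 + m))*3 = (-5 + m)*3 = -15 + 3*m)
r = -6 + 4*I (r = -6 + 2*√(5 + (-15 + 3*2)) = -6 + 2*√(5 + (-15 + 6)) = -6 + 2*√(5 - 9) = -6 + 2*√(-4) = -6 + 2*(2*I) = -6 + 4*I ≈ -6.0 + 4.0*I)
r*(-3703/2163) = (-6 + 4*I)*(-3703/2163) = (-6 + 4*I)*(-3703*1/2163) = (-6 + 4*I)*(-529/309) = 1058/103 - 2116*I/309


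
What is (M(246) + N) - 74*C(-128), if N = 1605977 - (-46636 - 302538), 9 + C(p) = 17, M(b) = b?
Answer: 1954805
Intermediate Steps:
C(p) = 8 (C(p) = -9 + 17 = 8)
N = 1955151 (N = 1605977 - 1*(-349174) = 1605977 + 349174 = 1955151)
(M(246) + N) - 74*C(-128) = (246 + 1955151) - 74*8 = 1955397 - 592 = 1954805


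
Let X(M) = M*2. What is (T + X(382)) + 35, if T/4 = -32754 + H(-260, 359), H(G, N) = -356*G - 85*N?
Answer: 117963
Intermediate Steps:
T = 117164 (T = 4*(-32754 + (-356*(-260) - 85*359)) = 4*(-32754 + (92560 - 30515)) = 4*(-32754 + 62045) = 4*29291 = 117164)
X(M) = 2*M
(T + X(382)) + 35 = (117164 + 2*382) + 35 = (117164 + 764) + 35 = 117928 + 35 = 117963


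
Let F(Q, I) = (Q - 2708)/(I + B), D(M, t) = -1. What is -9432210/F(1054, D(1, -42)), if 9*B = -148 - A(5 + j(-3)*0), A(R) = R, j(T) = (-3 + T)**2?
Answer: -84889890/827 ≈ -1.0265e+5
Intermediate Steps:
B = -17 (B = (-148 - (5 + (-3 - 3)**2*0))/9 = (-148 - (5 + (-6)**2*0))/9 = (-148 - (5 + 36*0))/9 = (-148 - (5 + 0))/9 = (-148 - 1*5)/9 = (-148 - 5)/9 = (1/9)*(-153) = -17)
F(Q, I) = (-2708 + Q)/(-17 + I) (F(Q, I) = (Q - 2708)/(I - 17) = (-2708 + Q)/(-17 + I))
-9432210/F(1054, D(1, -42)) = -9432210*(-17 - 1)/(-2708 + 1054) = -9432210/(-1654/(-18)) = -9432210/((-1/18*(-1654))) = -9432210/827/9 = -9432210*9/827 = -84889890/827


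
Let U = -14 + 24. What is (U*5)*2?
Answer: 100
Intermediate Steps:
U = 10
(U*5)*2 = (10*5)*2 = 50*2 = 100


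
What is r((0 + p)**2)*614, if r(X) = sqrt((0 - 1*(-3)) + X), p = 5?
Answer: 1228*sqrt(7) ≈ 3249.0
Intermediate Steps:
r(X) = sqrt(3 + X) (r(X) = sqrt((0 + 3) + X) = sqrt(3 + X))
r((0 + p)**2)*614 = sqrt(3 + (0 + 5)**2)*614 = sqrt(3 + 5**2)*614 = sqrt(3 + 25)*614 = sqrt(28)*614 = (2*sqrt(7))*614 = 1228*sqrt(7)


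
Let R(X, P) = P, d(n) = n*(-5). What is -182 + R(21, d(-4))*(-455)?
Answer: -9282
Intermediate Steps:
d(n) = -5*n
-182 + R(21, d(-4))*(-455) = -182 - 5*(-4)*(-455) = -182 + 20*(-455) = -182 - 9100 = -9282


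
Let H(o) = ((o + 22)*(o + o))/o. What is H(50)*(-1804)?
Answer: -259776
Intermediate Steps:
H(o) = 44 + 2*o (H(o) = ((22 + o)*(2*o))/o = (2*o*(22 + o))/o = 44 + 2*o)
H(50)*(-1804) = (44 + 2*50)*(-1804) = (44 + 100)*(-1804) = 144*(-1804) = -259776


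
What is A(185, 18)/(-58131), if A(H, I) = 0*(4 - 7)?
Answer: 0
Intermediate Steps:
A(H, I) = 0 (A(H, I) = 0*(-3) = 0)
A(185, 18)/(-58131) = 0/(-58131) = 0*(-1/58131) = 0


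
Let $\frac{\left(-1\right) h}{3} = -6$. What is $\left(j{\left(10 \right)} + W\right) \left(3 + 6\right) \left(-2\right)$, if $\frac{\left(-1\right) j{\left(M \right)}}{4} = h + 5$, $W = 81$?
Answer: $198$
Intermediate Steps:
$h = 18$ ($h = \left(-3\right) \left(-6\right) = 18$)
$j{\left(M \right)} = -92$ ($j{\left(M \right)} = - 4 \left(18 + 5\right) = \left(-4\right) 23 = -92$)
$\left(j{\left(10 \right)} + W\right) \left(3 + 6\right) \left(-2\right) = \left(-92 + 81\right) \left(3 + 6\right) \left(-2\right) = - 11 \cdot 9 \left(-2\right) = \left(-11\right) \left(-18\right) = 198$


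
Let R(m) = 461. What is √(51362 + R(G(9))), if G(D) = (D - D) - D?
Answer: √51823 ≈ 227.65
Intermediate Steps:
G(D) = -D (G(D) = 0 - D = -D)
√(51362 + R(G(9))) = √(51362 + 461) = √51823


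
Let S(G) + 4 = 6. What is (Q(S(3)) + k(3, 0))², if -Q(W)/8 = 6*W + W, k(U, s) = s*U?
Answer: 12544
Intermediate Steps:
k(U, s) = U*s
S(G) = 2 (S(G) = -4 + 6 = 2)
Q(W) = -56*W (Q(W) = -8*(6*W + W) = -56*W)
(Q(S(3)) + k(3, 0))² = (-56*2 + 3*0)² = (-112 + 0)² = (-112)² = 12544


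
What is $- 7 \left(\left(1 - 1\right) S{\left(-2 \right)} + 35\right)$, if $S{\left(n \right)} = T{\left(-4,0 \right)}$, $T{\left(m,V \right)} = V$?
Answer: $-245$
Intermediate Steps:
$S{\left(n \right)} = 0$
$- 7 \left(\left(1 - 1\right) S{\left(-2 \right)} + 35\right) = - 7 \left(\left(1 - 1\right) 0 + 35\right) = - 7 \left(0 \cdot 0 + 35\right) = - 7 \left(0 + 35\right) = \left(-7\right) 35 = -245$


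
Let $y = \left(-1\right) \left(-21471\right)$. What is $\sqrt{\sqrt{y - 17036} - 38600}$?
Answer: $\sqrt{-38600 + \sqrt{4435}} \approx 196.3 i$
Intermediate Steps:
$y = 21471$
$\sqrt{\sqrt{y - 17036} - 38600} = \sqrt{\sqrt{21471 - 17036} - 38600} = \sqrt{\sqrt{4435} - 38600} = \sqrt{-38600 + \sqrt{4435}}$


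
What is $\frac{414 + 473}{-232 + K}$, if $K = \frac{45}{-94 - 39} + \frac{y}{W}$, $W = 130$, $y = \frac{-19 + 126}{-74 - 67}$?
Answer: $- \frac{2162408430}{566429561} \approx -3.8176$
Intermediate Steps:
$y = - \frac{107}{141}$ ($y = \frac{107}{-141} = 107 \left(- \frac{1}{141}\right) = - \frac{107}{141} \approx -0.75887$)
$K = - \frac{839081}{2437890}$ ($K = \frac{45}{-94 - 39} - \frac{107}{141 \cdot 130} = \frac{45}{-133} - \frac{107}{18330} = 45 \left(- \frac{1}{133}\right) - \frac{107}{18330} = - \frac{45}{133} - \frac{107}{18330} = - \frac{839081}{2437890} \approx -0.34418$)
$\frac{414 + 473}{-232 + K} = \frac{414 + 473}{-232 - \frac{839081}{2437890}} = \frac{887}{- \frac{566429561}{2437890}} = 887 \left(- \frac{2437890}{566429561}\right) = - \frac{2162408430}{566429561}$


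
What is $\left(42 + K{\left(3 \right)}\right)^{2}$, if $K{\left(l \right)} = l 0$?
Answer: $1764$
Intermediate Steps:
$K{\left(l \right)} = 0$
$\left(42 + K{\left(3 \right)}\right)^{2} = \left(42 + 0\right)^{2} = 42^{2} = 1764$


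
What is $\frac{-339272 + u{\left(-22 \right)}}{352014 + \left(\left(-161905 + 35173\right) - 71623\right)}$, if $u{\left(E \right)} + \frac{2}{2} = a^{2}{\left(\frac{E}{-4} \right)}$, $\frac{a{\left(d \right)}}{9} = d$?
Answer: $- \frac{122481}{55876} \approx -2.192$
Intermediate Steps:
$a{\left(d \right)} = 9 d$
$u{\left(E \right)} = -1 + \frac{81 E^{2}}{16}$ ($u{\left(E \right)} = -1 + \left(9 \frac{E}{-4}\right)^{2} = -1 + \left(9 E \left(- \frac{1}{4}\right)\right)^{2} = -1 + \left(9 \left(- \frac{E}{4}\right)\right)^{2} = -1 + \left(- \frac{9 E}{4}\right)^{2} = -1 + \frac{81 E^{2}}{16}$)
$\frac{-339272 + u{\left(-22 \right)}}{352014 + \left(\left(-161905 + 35173\right) - 71623\right)} = \frac{-339272 - \left(1 - \frac{81 \left(-22\right)^{2}}{16}\right)}{352014 + \left(\left(-161905 + 35173\right) - 71623\right)} = \frac{-339272 + \left(-1 + \frac{81}{16} \cdot 484\right)}{352014 - 198355} = \frac{-339272 + \left(-1 + \frac{9801}{4}\right)}{352014 - 198355} = \frac{-339272 + \frac{9797}{4}}{153659} = \left(- \frac{1347291}{4}\right) \frac{1}{153659} = - \frac{122481}{55876}$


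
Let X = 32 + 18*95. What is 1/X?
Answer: 1/1742 ≈ 0.00057405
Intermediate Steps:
X = 1742 (X = 32 + 1710 = 1742)
1/X = 1/1742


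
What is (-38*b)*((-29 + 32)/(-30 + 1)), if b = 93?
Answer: 10602/29 ≈ 365.59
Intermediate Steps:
(-38*b)*((-29 + 32)/(-30 + 1)) = (-38*93)*((-29 + 32)/(-30 + 1)) = -10602/(-29) = -10602*(-1)/29 = -3534*(-3/29) = 10602/29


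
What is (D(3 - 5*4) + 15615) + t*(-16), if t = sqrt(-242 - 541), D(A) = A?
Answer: 15598 - 48*I*sqrt(87) ≈ 15598.0 - 447.71*I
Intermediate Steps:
t = 3*I*sqrt(87) (t = sqrt(-783) = 3*I*sqrt(87) ≈ 27.982*I)
(D(3 - 5*4) + 15615) + t*(-16) = ((3 - 5*4) + 15615) + (3*I*sqrt(87))*(-16) = ((3 - 20) + 15615) - 48*I*sqrt(87) = (-17 + 15615) - 48*I*sqrt(87) = 15598 - 48*I*sqrt(87)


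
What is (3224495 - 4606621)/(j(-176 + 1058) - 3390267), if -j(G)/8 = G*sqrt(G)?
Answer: 1561925389214/3816666025779 - 22755322464*sqrt(2)/1272222008593 ≈ 0.38394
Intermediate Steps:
j(G) = -8*G**(3/2) (j(G) = -8*G*sqrt(G) = -8*G**(3/2))
(3224495 - 4606621)/(j(-176 + 1058) - 3390267) = (3224495 - 4606621)/(-8*(-176 + 1058)**(3/2) - 3390267) = -1382126/(-148176*sqrt(2) - 3390267) = -1382126/(-3390267 - 148176*sqrt(2))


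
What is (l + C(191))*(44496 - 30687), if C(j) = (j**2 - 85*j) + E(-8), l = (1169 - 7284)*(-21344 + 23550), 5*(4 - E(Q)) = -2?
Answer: -929997457182/5 ≈ -1.8600e+11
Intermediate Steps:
E(Q) = 22/5 (E(Q) = 4 - 1/5*(-2) = 4 + 2/5 = 22/5)
l = -13489690 (l = -6115*2206 = -13489690)
C(j) = 22/5 + j**2 - 85*j (C(j) = (j**2 - 85*j) + 22/5 = 22/5 + j**2 - 85*j)
(l + C(191))*(44496 - 30687) = (-13489690 + (22/5 + 191**2 - 85*191))*(44496 - 30687) = (-13489690 + (22/5 + 36481 - 16235))*13809 = (-13489690 + 101252/5)*13809 = -67347198/5*13809 = -929997457182/5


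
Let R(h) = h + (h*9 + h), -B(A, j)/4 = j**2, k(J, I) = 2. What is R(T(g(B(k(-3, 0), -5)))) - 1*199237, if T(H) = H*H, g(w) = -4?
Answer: -199061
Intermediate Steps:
B(A, j) = -4*j**2
T(H) = H**2
R(h) = 11*h (R(h) = h + (9*h + h) = h + 10*h = 11*h)
R(T(g(B(k(-3, 0), -5)))) - 1*199237 = 11*(-4)**2 - 1*199237 = 11*16 - 199237 = 176 - 199237 = -199061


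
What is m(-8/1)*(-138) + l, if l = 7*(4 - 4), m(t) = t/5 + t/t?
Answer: 414/5 ≈ 82.800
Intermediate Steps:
m(t) = 1 + t/5 (m(t) = t*(⅕) + 1 = t/5 + 1 = 1 + t/5)
l = 0 (l = 7*0 = 0)
m(-8/1)*(-138) + l = (1 + (-8/1)/5)*(-138) + 0 = (1 + (-8*1)/5)*(-138) + 0 = (1 + (⅕)*(-8))*(-138) + 0 = (1 - 8/5)*(-138) + 0 = -⅗*(-138) + 0 = 414/5 + 0 = 414/5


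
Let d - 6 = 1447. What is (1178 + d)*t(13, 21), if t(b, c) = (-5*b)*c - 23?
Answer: -3651828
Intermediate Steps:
d = 1453 (d = 6 + 1447 = 1453)
t(b, c) = -23 - 5*b*c (t(b, c) = -5*b*c - 23 = -23 - 5*b*c)
(1178 + d)*t(13, 21) = (1178 + 1453)*(-23 - 5*13*21) = 2631*(-23 - 1365) = 2631*(-1388) = -3651828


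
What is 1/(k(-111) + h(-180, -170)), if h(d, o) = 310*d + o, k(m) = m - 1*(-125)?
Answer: -1/55956 ≈ -1.7871e-5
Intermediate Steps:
k(m) = 125 + m (k(m) = m + 125 = 125 + m)
h(d, o) = o + 310*d
1/(k(-111) + h(-180, -170)) = 1/((125 - 111) + (-170 + 310*(-180))) = 1/(14 + (-170 - 55800)) = 1/(14 - 55970) = 1/(-55956) = -1/55956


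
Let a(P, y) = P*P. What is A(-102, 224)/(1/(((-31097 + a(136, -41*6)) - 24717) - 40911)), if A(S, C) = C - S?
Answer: -25502654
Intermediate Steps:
a(P, y) = P²
A(-102, 224)/(1/(((-31097 + a(136, -41*6)) - 24717) - 40911)) = (224 - 1*(-102))/(1/(((-31097 + 136²) - 24717) - 40911)) = (224 + 102)/(1/(((-31097 + 18496) - 24717) - 40911)) = 326/(1/((-12601 - 24717) - 40911)) = 326/(1/(-37318 - 40911)) = 326/(1/(-78229)) = 326/(-1/78229) = 326*(-78229) = -25502654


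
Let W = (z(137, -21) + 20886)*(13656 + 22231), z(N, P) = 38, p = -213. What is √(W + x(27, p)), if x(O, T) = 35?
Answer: √750899623 ≈ 27403.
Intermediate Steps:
W = 750899588 (W = (38 + 20886)*(13656 + 22231) = 20924*35887 = 750899588)
√(W + x(27, p)) = √(750899588 + 35) = √750899623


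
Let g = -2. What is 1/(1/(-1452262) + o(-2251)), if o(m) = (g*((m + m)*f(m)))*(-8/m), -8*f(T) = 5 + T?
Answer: 1452262/13047121807 ≈ 0.00011131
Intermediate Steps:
f(T) = -5/8 - T/8 (f(T) = -(5 + T)/8 = -5/8 - T/8)
o(m) = -20 - 4*m (o(m) = (-2*(m + m)*(-5/8 - m/8))*(-8/m) = (-2*2*m*(-5/8 - m/8))*(-8/m) = (-4*m*(-5/8 - m/8))*(-8/m) = -20 - 4*m)
1/(1/(-1452262) + o(-2251)) = 1/(1/(-1452262) + (-20 - 4*(-2251))) = 1/(-1/1452262 + (-20 + 9004)) = 1/(-1/1452262 + 8984) = 1/(13047121807/1452262) = 1452262/13047121807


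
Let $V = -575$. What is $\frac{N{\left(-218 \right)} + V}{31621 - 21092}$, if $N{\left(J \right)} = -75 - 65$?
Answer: $- \frac{715}{10529} \approx -0.067908$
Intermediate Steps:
$N{\left(J \right)} = -140$
$\frac{N{\left(-218 \right)} + V}{31621 - 21092} = \frac{-140 - 575}{31621 - 21092} = - \frac{715}{10529}$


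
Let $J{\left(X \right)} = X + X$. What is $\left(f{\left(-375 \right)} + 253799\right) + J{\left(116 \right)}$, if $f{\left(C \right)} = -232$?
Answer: $253799$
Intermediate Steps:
$J{\left(X \right)} = 2 X$
$\left(f{\left(-375 \right)} + 253799\right) + J{\left(116 \right)} = \left(-232 + 253799\right) + 2 \cdot 116 = 253567 + 232 = 253799$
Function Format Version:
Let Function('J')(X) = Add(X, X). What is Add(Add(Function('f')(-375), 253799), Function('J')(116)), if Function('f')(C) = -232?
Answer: 253799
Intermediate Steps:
Function('J')(X) = Mul(2, X)
Add(Add(Function('f')(-375), 253799), Function('J')(116)) = Add(Add(-232, 253799), Mul(2, 116)) = Add(253567, 232) = 253799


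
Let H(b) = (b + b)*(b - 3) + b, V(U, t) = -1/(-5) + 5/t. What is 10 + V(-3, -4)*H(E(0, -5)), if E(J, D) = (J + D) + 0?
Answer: -275/4 ≈ -68.750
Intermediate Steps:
V(U, t) = ⅕ + 5/t (V(U, t) = -1*(-⅕) + 5/t = ⅕ + 5/t)
E(J, D) = D + J (E(J, D) = (D + J) + 0 = D + J)
H(b) = b + 2*b*(-3 + b) (H(b) = (2*b)*(-3 + b) + b = 2*b*(-3 + b) + b = b + 2*b*(-3 + b))
10 + V(-3, -4)*H(E(0, -5)) = 10 + ((⅕)*(25 - 4)/(-4))*((-5 + 0)*(-5 + 2*(-5 + 0))) = 10 + ((⅕)*(-¼)*21)*(-5*(-5 + 2*(-5))) = 10 - (-21)*(-5 - 10)/4 = 10 - (-21)*(-15)/4 = 10 - 21/20*75 = 10 - 315/4 = -275/4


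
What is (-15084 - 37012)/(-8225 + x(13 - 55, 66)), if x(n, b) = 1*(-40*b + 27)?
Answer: 26048/5419 ≈ 4.8068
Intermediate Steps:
x(n, b) = 27 - 40*b (x(n, b) = 1*(27 - 40*b) = 27 - 40*b)
(-15084 - 37012)/(-8225 + x(13 - 55, 66)) = (-15084 - 37012)/(-8225 + (27 - 40*66)) = -52096/(-8225 + (27 - 2640)) = -52096/(-8225 - 2613) = -52096/(-10838) = -52096*(-1/10838) = 26048/5419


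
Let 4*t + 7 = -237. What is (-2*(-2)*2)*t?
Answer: -488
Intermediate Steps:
t = -61 (t = -7/4 + (¼)*(-237) = -7/4 - 237/4 = -61)
(-2*(-2)*2)*t = (-2*(-2)*2)*(-61) = (4*2)*(-61) = 8*(-61) = -488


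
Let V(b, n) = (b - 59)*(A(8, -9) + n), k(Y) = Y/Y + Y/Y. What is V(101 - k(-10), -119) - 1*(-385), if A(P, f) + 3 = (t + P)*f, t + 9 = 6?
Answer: -6295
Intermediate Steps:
t = -3 (t = -9 + 6 = -3)
A(P, f) = -3 + f*(-3 + P) (A(P, f) = -3 + (-3 + P)*f = -3 + f*(-3 + P))
k(Y) = 2 (k(Y) = 1 + 1 = 2)
V(b, n) = (-59 + b)*(-48 + n) (V(b, n) = (b - 59)*((-3 - 3*(-9) + 8*(-9)) + n) = (-59 + b)*((-3 + 27 - 72) + n) = (-59 + b)*(-48 + n))
V(101 - k(-10), -119) - 1*(-385) = (2832 - 59*(-119) - 48*(101 - 1*2) + (101 - 1*2)*(-119)) - 1*(-385) = (2832 + 7021 - 48*(101 - 2) + (101 - 2)*(-119)) + 385 = (2832 + 7021 - 48*99 + 99*(-119)) + 385 = (2832 + 7021 - 4752 - 11781) + 385 = -6680 + 385 = -6295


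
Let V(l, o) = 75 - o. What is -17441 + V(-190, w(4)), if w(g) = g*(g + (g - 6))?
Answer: -17374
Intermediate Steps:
w(g) = g*(-6 + 2*g) (w(g) = g*(g + (-6 + g)) = g*(-6 + 2*g))
-17441 + V(-190, w(4)) = -17441 + (75 - 2*4*(-3 + 4)) = -17441 + (75 - 2*4) = -17441 + (75 - 1*8) = -17441 + (75 - 8) = -17441 + 67 = -17374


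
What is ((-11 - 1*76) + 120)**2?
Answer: 1089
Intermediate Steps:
((-11 - 1*76) + 120)**2 = ((-11 - 76) + 120)**2 = (-87 + 120)**2 = 33**2 = 1089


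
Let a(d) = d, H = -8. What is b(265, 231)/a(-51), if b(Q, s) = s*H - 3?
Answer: 617/17 ≈ 36.294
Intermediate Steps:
b(Q, s) = -3 - 8*s (b(Q, s) = s*(-8) - 3 = -8*s - 3 = -3 - 8*s)
b(265, 231)/a(-51) = (-3 - 8*231)/(-51) = (-3 - 1848)*(-1/51) = -1851*(-1/51) = 617/17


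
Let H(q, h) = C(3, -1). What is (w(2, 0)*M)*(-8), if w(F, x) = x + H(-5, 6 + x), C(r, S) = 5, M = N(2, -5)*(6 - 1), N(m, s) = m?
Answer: -400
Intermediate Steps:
M = 10 (M = 2*(6 - 1) = 2*5 = 10)
H(q, h) = 5
w(F, x) = 5 + x (w(F, x) = x + 5 = 5 + x)
(w(2, 0)*M)*(-8) = ((5 + 0)*10)*(-8) = (5*10)*(-8) = 50*(-8) = -400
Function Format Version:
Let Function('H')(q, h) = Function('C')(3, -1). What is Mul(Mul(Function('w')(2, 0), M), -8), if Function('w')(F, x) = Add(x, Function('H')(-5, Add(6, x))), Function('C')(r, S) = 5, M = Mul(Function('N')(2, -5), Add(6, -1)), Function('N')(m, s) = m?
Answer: -400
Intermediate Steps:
M = 10 (M = Mul(2, Add(6, -1)) = Mul(2, 5) = 10)
Function('H')(q, h) = 5
Function('w')(F, x) = Add(5, x) (Function('w')(F, x) = Add(x, 5) = Add(5, x))
Mul(Mul(Function('w')(2, 0), M), -8) = Mul(Mul(Add(5, 0), 10), -8) = Mul(Mul(5, 10), -8) = Mul(50, -8) = -400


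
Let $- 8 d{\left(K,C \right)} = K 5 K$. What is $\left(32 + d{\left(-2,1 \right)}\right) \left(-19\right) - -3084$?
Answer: $\frac{5047}{2} \approx 2523.5$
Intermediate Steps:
$d{\left(K,C \right)} = - \frac{5 K^{2}}{8}$ ($d{\left(K,C \right)} = - \frac{K 5 K}{8} = - \frac{5 K K}{8} = - \frac{5 K^{2}}{8}$)
$\left(32 + d{\left(-2,1 \right)}\right) \left(-19\right) - -3084 = \left(32 - \frac{5 \left(-2\right)^{2}}{8}\right) \left(-19\right) - -3084 = \left(32 - \frac{5}{2}\right) \left(-19\right) + 3084 = \frac{59}{2} \left(-19\right) + 3084 = - \frac{1121}{2} + 3084 = \frac{5047}{2}$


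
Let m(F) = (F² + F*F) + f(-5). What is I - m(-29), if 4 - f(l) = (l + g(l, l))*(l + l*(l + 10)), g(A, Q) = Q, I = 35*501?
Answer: 16149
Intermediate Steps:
I = 17535
f(l) = 4 - 2*l*(l + l*(10 + l)) (f(l) = 4 - (l + l)*(l + l*(l + 10)) = 4 - 2*l*(l + l*(10 + l)))
m(F) = -296 + 2*F² (m(F) = (F² + F*F) + (4 - 22*(-5)² - 2*(-5)³) = (F² + F²) + (4 - 22*25 - 2*(-125)) = 2*F² + (4 - 550 + 250) = 2*F² - 296 = -296 + 2*F²)
I - m(-29) = 17535 - (-296 + 2*(-29)²) = 17535 - (-296 + 2*841) = 17535 - (-296 + 1682) = 17535 - 1*1386 = 17535 - 1386 = 16149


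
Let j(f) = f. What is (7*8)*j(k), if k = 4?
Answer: 224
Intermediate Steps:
(7*8)*j(k) = (7*8)*4 = 56*4 = 224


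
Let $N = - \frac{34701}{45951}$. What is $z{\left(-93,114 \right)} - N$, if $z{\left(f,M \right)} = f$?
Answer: $- \frac{1412914}{15317} \approx -92.245$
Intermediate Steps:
$N = - \frac{11567}{15317}$ ($N = \left(-34701\right) \frac{1}{45951} = - \frac{11567}{15317} \approx -0.75517$)
$z{\left(-93,114 \right)} - N = -93 - - \frac{11567}{15317} = -93 + \frac{11567}{15317} = - \frac{1412914}{15317}$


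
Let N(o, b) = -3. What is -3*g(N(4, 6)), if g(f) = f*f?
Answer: -27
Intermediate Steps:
g(f) = f²
-3*g(N(4, 6)) = -3*(-3)² = -3*9 = -27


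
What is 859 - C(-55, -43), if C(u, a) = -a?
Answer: 816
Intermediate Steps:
859 - C(-55, -43) = 859 - (-1)*(-43) = 859 - 1*43 = 859 - 43 = 816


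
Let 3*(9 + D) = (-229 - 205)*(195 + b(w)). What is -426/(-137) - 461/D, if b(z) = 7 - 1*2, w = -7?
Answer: 37177773/11895299 ≈ 3.1254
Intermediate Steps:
b(z) = 5 (b(z) = 7 - 2 = 5)
D = -86827/3 (D = -9 + ((-229 - 205)*(195 + 5))/3 = -9 + (-434*200)/3 = -9 + (⅓)*(-86800) = -9 - 86800/3 = -86827/3 ≈ -28942.)
-426/(-137) - 461/D = -426/(-137) - 461/(-86827/3) = -426*(-1/137) - 461*(-3/86827) = 426/137 + 1383/86827 = 37177773/11895299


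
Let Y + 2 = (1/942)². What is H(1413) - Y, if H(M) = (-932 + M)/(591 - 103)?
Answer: 323222215/108258408 ≈ 2.9857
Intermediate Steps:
H(M) = -233/122 + M/488 (H(M) = (-932 + M)/488 = (-932 + M)*(1/488) = -233/122 + M/488)
Y = -1774727/887364 (Y = -2 + (1/942)² = -2 + 1/887364 = -1774727/887364 ≈ -2.0000)
H(1413) - Y = (-233/122 + (1/488)*1413) - 1*(-1774727/887364) = (-233/122 + 1413/488) + 1774727/887364 = 481/488 + 1774727/887364 = 323222215/108258408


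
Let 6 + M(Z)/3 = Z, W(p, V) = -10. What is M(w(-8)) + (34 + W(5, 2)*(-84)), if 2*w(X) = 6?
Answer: 865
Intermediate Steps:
w(X) = 3 (w(X) = (½)*6 = 3)
M(Z) = -18 + 3*Z
M(w(-8)) + (34 + W(5, 2)*(-84)) = (-18 + 3*3) + (34 - 10*(-84)) = (-18 + 9) + (34 + 840) = -9 + 874 = 865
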